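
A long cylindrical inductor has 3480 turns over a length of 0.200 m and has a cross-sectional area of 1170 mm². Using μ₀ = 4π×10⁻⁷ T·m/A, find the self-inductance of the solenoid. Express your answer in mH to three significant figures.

L ≈ 89.0 mH

A = 1170 mm² = 1.170×10^-3 m².
For a long solenoid, L = μ₀N²A/ℓ.
L = (4π×10⁻⁷)(3480)²(1.170×10^-3)/(0.2 m) = 8.903×10^-2 H.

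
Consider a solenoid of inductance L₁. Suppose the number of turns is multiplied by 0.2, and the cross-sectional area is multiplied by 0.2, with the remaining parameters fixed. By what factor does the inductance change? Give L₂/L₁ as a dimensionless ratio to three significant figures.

L₂/L₁ = 0.008

For a solenoid, L ∝ μᵣN²A/ℓ.
L₂/L₁ = (0.2)^2 × (0.2) = 0.008.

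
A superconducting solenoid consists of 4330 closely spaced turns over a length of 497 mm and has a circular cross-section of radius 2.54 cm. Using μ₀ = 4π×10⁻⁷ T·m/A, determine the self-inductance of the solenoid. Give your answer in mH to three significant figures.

L ≈ 96.1 mH

A = πr² = π(2.540×10^-2 m)² = 2.027×10^-3 m².
For a long solenoid, L = μ₀N²A/ℓ.
L = (4π×10⁻⁷)(4330)²(2.027×10^-3)/(0.497 m) = 9.608×10^-2 H.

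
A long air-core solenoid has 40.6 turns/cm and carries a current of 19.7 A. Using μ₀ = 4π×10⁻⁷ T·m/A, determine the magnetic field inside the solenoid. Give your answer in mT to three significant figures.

Inside a long solenoid, B = μ₀nI.
B = (4π×10⁻⁷)(4.060×10^3 m⁻¹)(19.7 A) = 0.1005 T.

B ≈ 101 mT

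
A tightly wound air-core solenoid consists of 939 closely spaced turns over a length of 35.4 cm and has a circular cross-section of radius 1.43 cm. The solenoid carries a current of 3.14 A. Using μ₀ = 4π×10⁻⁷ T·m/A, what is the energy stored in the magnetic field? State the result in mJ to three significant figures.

A = πr² = π(1.430×10^-2 m)² = 6.424×10^-4 m².
L = μ₀N²A/ℓ = (4π×10⁻⁷)(939)²(6.424×10^-4)/(0.354) = 2.011×10^-3 H.
U = ½LI² = ½(2.011×10^-3)(3.14)² = 9.913×10^-3 J.

U ≈ 9.91 mJ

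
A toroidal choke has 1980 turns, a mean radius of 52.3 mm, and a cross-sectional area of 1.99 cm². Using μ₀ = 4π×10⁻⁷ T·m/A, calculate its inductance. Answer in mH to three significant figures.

For a thin toroid, L = μ₀N²A/(2πR).
L = (4π×10⁻⁷)(1980)²(1.990×10^-4) / (2π×5.230×10^-2 m) = 2.983×10^-3 H.

L ≈ 2.98 mH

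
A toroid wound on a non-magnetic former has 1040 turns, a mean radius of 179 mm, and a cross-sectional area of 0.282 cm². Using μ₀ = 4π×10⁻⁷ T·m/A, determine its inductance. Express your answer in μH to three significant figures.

L ≈ 34.1 μH

For a thin toroid, L = μ₀N²A/(2πR).
L = (4π×10⁻⁷)(1040)²(2.820×10^-5) / (2π×0.179 m) = 3.408×10^-5 H.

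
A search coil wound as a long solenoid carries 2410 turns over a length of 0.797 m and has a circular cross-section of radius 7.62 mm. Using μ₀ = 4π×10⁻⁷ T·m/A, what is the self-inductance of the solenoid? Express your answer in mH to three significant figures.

A = πr² = π(7.620×10^-3 m)² = 1.824×10^-4 m².
For a long solenoid, L = μ₀N²A/ℓ.
L = (4π×10⁻⁷)(2410)²(1.824×10^-4)/(0.797 m) = 1.670×10^-3 H.

L ≈ 1.67 mH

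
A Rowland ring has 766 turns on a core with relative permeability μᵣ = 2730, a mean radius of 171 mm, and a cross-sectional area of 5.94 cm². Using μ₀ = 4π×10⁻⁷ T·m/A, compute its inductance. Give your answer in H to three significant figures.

L ≈ 1.11 H

For a thin toroid, L = μ₀μᵣN²A/(2πR).
L = (4π×10⁻⁷)(2730)(766)²(5.940×10^-4) / (2π×0.171 m) = 1.113 H.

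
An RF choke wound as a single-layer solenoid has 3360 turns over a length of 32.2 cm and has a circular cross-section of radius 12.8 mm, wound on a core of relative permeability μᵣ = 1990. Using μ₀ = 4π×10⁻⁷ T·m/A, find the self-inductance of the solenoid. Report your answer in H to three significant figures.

L ≈ 45.1 H

A = πr² = π(1.280×10^-2 m)² = 5.147×10^-4 m².
For a long solenoid, L = μ₀μᵣN²A/ℓ.
L = (4π×10⁻⁷)(1990)(3360)²(5.147×10^-4)/(0.322 m) = 45.13 H.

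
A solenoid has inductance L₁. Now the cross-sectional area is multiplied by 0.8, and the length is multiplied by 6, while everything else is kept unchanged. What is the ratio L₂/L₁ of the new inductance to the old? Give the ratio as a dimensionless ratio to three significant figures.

L₂/L₁ = 0.133

For a solenoid, L ∝ μᵣN²A/ℓ.
L₂/L₁ = (0.8) × (6)^-1 = 0.133.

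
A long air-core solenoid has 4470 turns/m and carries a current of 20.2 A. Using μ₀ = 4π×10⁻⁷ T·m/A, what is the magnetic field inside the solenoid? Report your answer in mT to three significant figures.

B ≈ 113 mT

Inside a long solenoid, B = μ₀nI.
B = (4π×10⁻⁷)(4.470×10^3 m⁻¹)(20.2 A) = 0.11347 T.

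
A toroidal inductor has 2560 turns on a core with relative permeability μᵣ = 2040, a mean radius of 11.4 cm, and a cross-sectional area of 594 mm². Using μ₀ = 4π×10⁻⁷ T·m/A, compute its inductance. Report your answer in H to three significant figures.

For a thin toroid, L = μ₀μᵣN²A/(2πR).
L = (4π×10⁻⁷)(2040)(2560)²(5.940×10^-4) / (2π×0.114 m) = 13.93 H.

L ≈ 13.9 H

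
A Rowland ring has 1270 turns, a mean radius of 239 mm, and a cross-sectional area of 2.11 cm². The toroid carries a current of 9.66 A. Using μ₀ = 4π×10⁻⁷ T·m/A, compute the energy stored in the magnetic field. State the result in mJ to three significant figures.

U ≈ 13.3 mJ

L = μ₀N²A/(2πR) = (4π×10⁻⁷)(1270)²(2.110×10^-4)/(2π×0.239) = 2.848×10^-4 H.
U = ½LI² = ½(2.848×10^-4)(9.66)² = 1.329×10^-2 J.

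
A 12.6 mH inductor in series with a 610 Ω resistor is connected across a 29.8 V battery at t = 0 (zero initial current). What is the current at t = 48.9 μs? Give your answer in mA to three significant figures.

τ = L/R = 1.260×10^-2/610 = 2.066×10^-5 s; final current I_∞ = ε/R = 29.8/610 = 4.885×10^-2 A.
I(t) = I_∞(1 − e^(−t/τ)) with t/τ = 2.367.
I = (4.885×10^-2)(1 − e^(−2.367)) = 4.427×10^-2 A.

I ≈ 44.3 mA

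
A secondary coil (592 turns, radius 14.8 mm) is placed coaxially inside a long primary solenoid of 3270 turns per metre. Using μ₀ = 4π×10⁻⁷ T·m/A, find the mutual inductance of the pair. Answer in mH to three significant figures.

M ≈ 1.67 mH

The outer solenoid produces a uniform field B₁ = μ₀n₁I₁ across the inner coil,
so the flux linkage is N₂Φ = N₂B₁A₂ = μ₀n₁N₂A₂·I₁, giving M = μ₀n₁N₂A₂.
A₂ = πr² = π(1.480×10^-2 m)² = 6.881×10^-4 m².
M = (4π×10⁻⁷)(3270)(592)(6.881×10^-4) = 1.674×10^-3 H.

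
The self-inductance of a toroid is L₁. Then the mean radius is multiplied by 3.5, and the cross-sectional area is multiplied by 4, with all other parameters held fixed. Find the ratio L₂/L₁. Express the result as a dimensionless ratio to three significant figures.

For a toroid, L ∝ μᵣN²A/R.
L₂/L₁ = (3.5)^-1 × (4) = 1.14.

L₂/L₁ = 1.14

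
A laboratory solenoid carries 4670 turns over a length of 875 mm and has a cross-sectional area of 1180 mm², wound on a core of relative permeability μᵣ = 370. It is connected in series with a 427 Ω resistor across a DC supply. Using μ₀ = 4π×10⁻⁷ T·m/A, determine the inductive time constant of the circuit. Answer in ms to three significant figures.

τ ≈ 32.0 ms

A = 1180 mm² = 1.180×10^-3 m².
L = μ₀μᵣN²A/ℓ = (4π×10⁻⁷)(370)(4670)²(1.180×10^-3)/(0.875) = 13.67 H.
τ = L/R = (13.67)/(427) = 3.203×10^-2 s.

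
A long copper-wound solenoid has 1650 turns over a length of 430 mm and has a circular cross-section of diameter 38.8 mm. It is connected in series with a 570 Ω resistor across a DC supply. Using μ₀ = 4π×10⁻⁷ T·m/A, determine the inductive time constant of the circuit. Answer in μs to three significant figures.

A = π(d/2)² = π(1.940×10^-2 m)² = 1.182×10^-3 m².
L = μ₀N²A/ℓ = (4π×10⁻⁷)(1650)²(1.182×10^-3)/(0.43) = 9.407×10^-3 H.
τ = L/R = (9.407×10^-3)/(570) = 1.650×10^-5 s.

τ ≈ 16.5 μs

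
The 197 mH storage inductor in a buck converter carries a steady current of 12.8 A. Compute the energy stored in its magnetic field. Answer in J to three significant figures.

Stored magnetic energy: U = ½LI².
U = ½(0.197 H)(12.8 A)² = 16.14 J.

U ≈ 16.1 J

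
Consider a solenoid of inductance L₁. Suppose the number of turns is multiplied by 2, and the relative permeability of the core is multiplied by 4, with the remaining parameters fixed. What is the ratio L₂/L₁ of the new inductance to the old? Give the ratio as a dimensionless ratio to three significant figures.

For a solenoid, L ∝ μᵣN²A/ℓ.
L₂/L₁ = (2)^2 × (4) = 16.0.

L₂/L₁ = 16.0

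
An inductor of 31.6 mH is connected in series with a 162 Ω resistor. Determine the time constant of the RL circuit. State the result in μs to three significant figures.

τ = L/R = (3.160×10^-2 H)/(162 Ω) = 1.951×10^-4 s.

τ ≈ 195 μs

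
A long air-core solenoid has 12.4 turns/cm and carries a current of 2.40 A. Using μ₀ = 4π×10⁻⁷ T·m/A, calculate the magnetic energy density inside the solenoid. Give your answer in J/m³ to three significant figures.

B = μ₀nI = (4π×10⁻⁷)(1.240×10^3)(2.40) = 3.740×10^-3 T.
u = B²/(2μ₀) = (3.740×10^-3)²/(2×4π×10⁻⁷) = 5.5648 J/m³.

u ≈ 5.56 J/m³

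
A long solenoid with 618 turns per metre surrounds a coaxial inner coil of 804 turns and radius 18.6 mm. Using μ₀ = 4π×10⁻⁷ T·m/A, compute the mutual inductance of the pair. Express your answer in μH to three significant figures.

The outer solenoid produces a uniform field B₁ = μ₀n₁I₁ across the inner coil,
so the flux linkage is N₂Φ = N₂B₁A₂ = μ₀n₁N₂A₂·I₁, giving M = μ₀n₁N₂A₂.
A₂ = πr² = π(1.860×10^-2 m)² = 1.087×10^-3 m².
M = (4π×10⁻⁷)(618)(804)(1.087×10^-3) = 6.786×10^-4 H.

M ≈ 679 μH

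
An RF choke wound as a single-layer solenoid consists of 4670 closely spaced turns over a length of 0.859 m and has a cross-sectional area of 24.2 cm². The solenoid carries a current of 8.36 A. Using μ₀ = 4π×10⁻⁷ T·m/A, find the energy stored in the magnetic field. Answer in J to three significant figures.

A = 24.2 cm² = 2.420×10^-3 m².
L = μ₀N²A/ℓ = (4π×10⁻⁷)(4670)²(2.420×10^-3)/(0.859) = 7.721×10^-2 H.
U = ½LI² = ½(7.721×10^-2)(8.36)² = 2.698 J.

U ≈ 2.70 J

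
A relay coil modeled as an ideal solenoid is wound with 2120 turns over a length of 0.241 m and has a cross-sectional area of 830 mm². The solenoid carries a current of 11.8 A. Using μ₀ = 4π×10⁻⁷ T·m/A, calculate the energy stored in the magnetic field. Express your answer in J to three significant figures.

A = 830 mm² = 8.300×10^-4 m².
L = μ₀N²A/ℓ = (4π×10⁻⁷)(2120)²(8.300×10^-4)/(0.241) = 1.945×10^-2 H.
U = ½LI² = ½(1.945×10^-2)(11.8)² = 1.354 J.

U ≈ 1.35 J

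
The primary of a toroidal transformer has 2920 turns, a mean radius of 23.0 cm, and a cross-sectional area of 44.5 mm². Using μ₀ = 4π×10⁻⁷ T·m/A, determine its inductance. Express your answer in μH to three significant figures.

For a thin toroid, L = μ₀N²A/(2πR).
L = (4π×10⁻⁷)(2920)²(4.450×10^-5) / (2π×0.23 m) = 3.299×10^-4 H.

L ≈ 330 μH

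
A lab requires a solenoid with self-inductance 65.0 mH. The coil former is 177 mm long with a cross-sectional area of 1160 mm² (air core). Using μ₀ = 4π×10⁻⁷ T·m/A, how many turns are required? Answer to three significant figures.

N ≈ 2810 turns

A = 1160 mm² = 1.160×10^-3 m².
From L = μ₀N²A/ℓ, N = √(Lℓ / (μ₀A)).
N = √[(6.500×10^-2)(0.177) / ((4π×10⁻⁷)×1.160×10^-3)] = √(7.893×10^6) ≈ 2809.4.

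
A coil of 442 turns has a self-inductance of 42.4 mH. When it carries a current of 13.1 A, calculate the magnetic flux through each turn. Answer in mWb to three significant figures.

Φ_B ≈ 1.26 mWb

From L = NΦ_B/I, the flux per turn is Φ_B = LI/N.
Φ_B = (4.240×10^-2 H)(13.1 A)/442 = 1.257×10^-3 Wb.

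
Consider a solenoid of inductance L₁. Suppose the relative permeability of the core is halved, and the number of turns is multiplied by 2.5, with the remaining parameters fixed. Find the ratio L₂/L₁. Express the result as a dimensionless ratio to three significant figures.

L₂/L₁ = 3.13

For a solenoid, L ∝ μᵣN²A/ℓ.
L₂/L₁ = (0.5) × (2.5)^2 = 3.13.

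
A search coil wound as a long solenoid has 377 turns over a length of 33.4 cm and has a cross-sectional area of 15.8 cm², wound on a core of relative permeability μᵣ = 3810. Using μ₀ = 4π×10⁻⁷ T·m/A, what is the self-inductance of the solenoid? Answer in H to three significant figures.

L ≈ 3.22 H

A = 15.8 cm² = 1.580×10^-3 m².
For a long solenoid, L = μ₀μᵣN²A/ℓ.
L = (4π×10⁻⁷)(3810)(377)²(1.580×10^-3)/(0.334 m) = 3.219 H.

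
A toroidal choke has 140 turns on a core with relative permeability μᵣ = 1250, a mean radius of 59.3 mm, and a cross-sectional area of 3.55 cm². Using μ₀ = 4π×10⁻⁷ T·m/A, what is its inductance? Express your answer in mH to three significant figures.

L ≈ 29.3 mH

For a thin toroid, L = μ₀μᵣN²A/(2πR).
L = (4π×10⁻⁷)(1250)(140)²(3.550×10^-4) / (2π×5.930×10^-2 m) = 2.933×10^-2 H.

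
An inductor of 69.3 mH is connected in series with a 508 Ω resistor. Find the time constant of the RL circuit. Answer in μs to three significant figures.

τ = L/R = (6.930×10^-2 H)/(508 Ω) = 1.364×10^-4 s.

τ ≈ 136 μs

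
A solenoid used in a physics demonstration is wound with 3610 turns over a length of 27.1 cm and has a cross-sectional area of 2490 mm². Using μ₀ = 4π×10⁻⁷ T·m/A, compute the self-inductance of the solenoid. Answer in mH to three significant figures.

L ≈ 150 mH

A = 2490 mm² = 2.490×10^-3 m².
For a long solenoid, L = μ₀N²A/ℓ.
L = (4π×10⁻⁷)(3610)²(2.490×10^-3)/(0.271 m) = 0.15047 H.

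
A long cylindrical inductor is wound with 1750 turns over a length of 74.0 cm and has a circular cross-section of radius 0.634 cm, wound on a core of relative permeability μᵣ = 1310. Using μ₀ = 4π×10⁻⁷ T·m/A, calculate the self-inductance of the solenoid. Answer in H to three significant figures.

L ≈ 0.860 H

A = πr² = π(6.340×10^-3 m)² = 1.263×10^-4 m².
For a long solenoid, L = μ₀μᵣN²A/ℓ.
L = (4π×10⁻⁷)(1310)(1750)²(1.263×10^-4)/(0.74 m) = 0.8603 H.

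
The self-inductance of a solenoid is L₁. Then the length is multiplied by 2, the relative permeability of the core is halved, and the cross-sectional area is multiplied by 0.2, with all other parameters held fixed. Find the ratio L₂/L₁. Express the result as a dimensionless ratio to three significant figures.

For a solenoid, L ∝ μᵣN²A/ℓ.
L₂/L₁ = (2)^-1 × (0.5) × (0.2) = 0.0500.

L₂/L₁ = 0.0500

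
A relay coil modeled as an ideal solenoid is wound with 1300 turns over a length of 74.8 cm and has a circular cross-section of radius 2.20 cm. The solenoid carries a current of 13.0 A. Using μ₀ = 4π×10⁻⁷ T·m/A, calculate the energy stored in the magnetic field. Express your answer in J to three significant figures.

U ≈ 0.365 J

A = πr² = π(2.200×10^-2 m)² = 1.521×10^-3 m².
L = μ₀N²A/ℓ = (4π×10⁻⁷)(1300)²(1.521×10^-3)/(0.748) = 4.317×10^-3 H.
U = ½LI² = ½(4.317×10^-3)(13.0)² = 0.3648 J.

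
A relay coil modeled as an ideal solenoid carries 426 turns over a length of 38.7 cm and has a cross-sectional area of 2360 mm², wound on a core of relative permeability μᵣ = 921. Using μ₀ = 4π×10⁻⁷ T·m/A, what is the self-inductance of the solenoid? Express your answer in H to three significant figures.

A = 2360 mm² = 2.360×10^-3 m².
For a long solenoid, L = μ₀μᵣN²A/ℓ.
L = (4π×10⁻⁷)(921)(426)²(2.360×10^-3)/(0.387 m) = 1.281 H.

L ≈ 1.28 H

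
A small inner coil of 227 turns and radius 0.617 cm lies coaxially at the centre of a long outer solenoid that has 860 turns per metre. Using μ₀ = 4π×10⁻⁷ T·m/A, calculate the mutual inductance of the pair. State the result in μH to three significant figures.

The outer solenoid produces a uniform field B₁ = μ₀n₁I₁ across the inner coil,
so the flux linkage is N₂Φ = N₂B₁A₂ = μ₀n₁N₂A₂·I₁, giving M = μ₀n₁N₂A₂.
A₂ = πr² = π(6.170×10^-3 m)² = 1.196×10^-4 m².
M = (4π×10⁻⁷)(860)(227)(1.196×10^-4) = 2.934×10^-5 H.

M ≈ 29.3 μH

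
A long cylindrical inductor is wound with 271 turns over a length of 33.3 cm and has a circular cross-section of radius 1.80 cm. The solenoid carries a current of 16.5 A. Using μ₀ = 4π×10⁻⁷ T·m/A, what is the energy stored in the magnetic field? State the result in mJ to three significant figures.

A = πr² = π(1.800×10^-2 m)² = 1.018×10^-3 m².
L = μ₀N²A/ℓ = (4π×10⁻⁷)(271)²(1.018×10^-3)/(0.333) = 2.821×10^-4 H.
U = ½LI² = ½(2.821×10^-4)(16.5)² = 3.840×10^-2 J.

U ≈ 38.4 mJ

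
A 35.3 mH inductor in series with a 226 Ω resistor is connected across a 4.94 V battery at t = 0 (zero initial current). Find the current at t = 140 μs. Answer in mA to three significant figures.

I ≈ 12.9 mA

τ = L/R = 3.530×10^-2/226 = 1.562×10^-4 s; final current I_∞ = ε/R = 4.94/226 = 2.186×10^-2 A.
I(t) = I_∞(1 − e^(−t/τ)) with t/τ = 0.896.
I = (2.186×10^-2)(1 − e^(−0.896)) = 1.294×10^-2 A.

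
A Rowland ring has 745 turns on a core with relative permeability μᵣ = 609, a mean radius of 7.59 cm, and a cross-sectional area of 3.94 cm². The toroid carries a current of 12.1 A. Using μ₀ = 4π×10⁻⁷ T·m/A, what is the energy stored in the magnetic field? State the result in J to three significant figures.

L = μ₀μᵣN²A/(2πR) = (4π×10⁻⁷)(609)(745)²(3.940×10^-4)/(2π×7.590×10^-2) = 0.3509 H.
U = ½LI² = ½(0.3509)(12.1)² = 25.69 J.

U ≈ 25.7 J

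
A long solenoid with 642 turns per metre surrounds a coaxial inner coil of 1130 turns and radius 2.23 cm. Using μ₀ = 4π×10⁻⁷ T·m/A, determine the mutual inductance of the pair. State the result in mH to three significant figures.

The outer solenoid produces a uniform field B₁ = μ₀n₁I₁ across the inner coil,
so the flux linkage is N₂Φ = N₂B₁A₂ = μ₀n₁N₂A₂·I₁, giving M = μ₀n₁N₂A₂.
A₂ = πr² = π(2.230×10^-2 m)² = 1.562×10^-3 m².
M = (4π×10⁻⁷)(642)(1130)(1.562×10^-3) = 1.424×10^-3 H.

M ≈ 1.42 mH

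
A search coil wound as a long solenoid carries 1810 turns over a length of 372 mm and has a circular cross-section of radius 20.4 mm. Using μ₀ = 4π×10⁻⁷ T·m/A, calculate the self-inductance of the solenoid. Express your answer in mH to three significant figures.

A = πr² = π(2.040×10^-2 m)² = 1.307×10^-3 m².
For a long solenoid, L = μ₀N²A/ℓ.
L = (4π×10⁻⁷)(1810)²(1.307×10^-3)/(0.372 m) = 1.447×10^-2 H.

L ≈ 14.5 mH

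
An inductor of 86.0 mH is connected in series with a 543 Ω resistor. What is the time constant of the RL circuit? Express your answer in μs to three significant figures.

τ ≈ 158 μs

τ = L/R = (8.600×10^-2 H)/(543 Ω) = 1.584×10^-4 s.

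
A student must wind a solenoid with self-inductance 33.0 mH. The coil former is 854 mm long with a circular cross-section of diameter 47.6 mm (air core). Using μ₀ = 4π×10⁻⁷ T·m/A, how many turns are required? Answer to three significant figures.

N ≈ 3550 turns

A = π(d/2)² = π(2.380×10^-2 m)² = 1.780×10^-3 m².
From L = μ₀N²A/ℓ, N = √(Lℓ / (μ₀A)).
N = √[(3.300×10^-2)(0.854) / ((4π×10⁻⁷)×1.780×10^-3)] = √(1.260×10^7) ≈ 3550.0.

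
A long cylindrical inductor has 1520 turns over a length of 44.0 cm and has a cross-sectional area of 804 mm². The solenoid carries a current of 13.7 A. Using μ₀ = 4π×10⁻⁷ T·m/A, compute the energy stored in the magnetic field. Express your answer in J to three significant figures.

U ≈ 0.498 J

A = 804 mm² = 8.040×10^-4 m².
L = μ₀N²A/ℓ = (4π×10⁻⁷)(1520)²(8.040×10^-4)/(0.44) = 5.305×10^-3 H.
U = ½LI² = ½(5.305×10^-3)(13.7)² = 0.4979 J.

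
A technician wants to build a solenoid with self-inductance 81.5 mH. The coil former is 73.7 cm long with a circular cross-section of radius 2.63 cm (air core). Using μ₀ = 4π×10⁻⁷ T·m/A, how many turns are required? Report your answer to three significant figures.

N ≈ 4690 turns

A = πr² = π(2.630×10^-2 m)² = 2.173×10^-3 m².
From L = μ₀N²A/ℓ, N = √(Lℓ / (μ₀A)).
N = √[(8.150×10^-2)(0.737) / ((4π×10⁻⁷)×2.173×10^-3)] = √(2.200×10^7) ≈ 4690.0.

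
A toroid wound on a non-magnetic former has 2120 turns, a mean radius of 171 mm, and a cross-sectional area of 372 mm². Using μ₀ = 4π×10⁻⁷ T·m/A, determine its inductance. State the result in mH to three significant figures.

L ≈ 1.96 mH

For a thin toroid, L = μ₀N²A/(2πR).
L = (4π×10⁻⁷)(2120)²(3.720×10^-4) / (2π×0.171 m) = 1.955×10^-3 H.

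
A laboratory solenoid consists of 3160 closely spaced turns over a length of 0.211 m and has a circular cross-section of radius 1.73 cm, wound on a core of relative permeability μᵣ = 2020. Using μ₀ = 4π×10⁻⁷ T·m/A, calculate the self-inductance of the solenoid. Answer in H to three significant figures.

A = πr² = π(1.730×10^-2 m)² = 9.402×10^-4 m².
For a long solenoid, L = μ₀μᵣN²A/ℓ.
L = (4π×10⁻⁷)(2020)(3160)²(9.402×10^-4)/(0.211 m) = 113 H.

L ≈ 113 H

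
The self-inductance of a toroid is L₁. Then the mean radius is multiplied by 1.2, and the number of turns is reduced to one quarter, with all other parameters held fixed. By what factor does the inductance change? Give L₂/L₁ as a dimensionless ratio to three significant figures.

L₂/L₁ = 0.0521

For a toroid, L ∝ μᵣN²A/R.
L₂/L₁ = (1.2)^-1 × (0.25)^2 = 0.0521.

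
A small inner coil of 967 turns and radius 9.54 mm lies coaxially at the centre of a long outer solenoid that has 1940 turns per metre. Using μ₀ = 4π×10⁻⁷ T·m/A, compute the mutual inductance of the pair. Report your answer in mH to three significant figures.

M ≈ 0.674 mH

The outer solenoid produces a uniform field B₁ = μ₀n₁I₁ across the inner coil,
so the flux linkage is N₂Φ = N₂B₁A₂ = μ₀n₁N₂A₂·I₁, giving M = μ₀n₁N₂A₂.
A₂ = πr² = π(9.540×10^-3 m)² = 2.859×10^-4 m².
M = (4π×10⁻⁷)(1940)(967)(2.859×10^-4) = 6.740×10^-4 H.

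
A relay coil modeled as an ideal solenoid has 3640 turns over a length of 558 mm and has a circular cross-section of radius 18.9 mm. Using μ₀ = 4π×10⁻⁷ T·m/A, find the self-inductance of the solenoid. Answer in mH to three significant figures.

A = πr² = π(1.890×10^-2 m)² = 1.122×10^-3 m².
For a long solenoid, L = μ₀N²A/ℓ.
L = (4π×10⁻⁷)(3640)²(1.122×10^-3)/(0.558 m) = 3.349×10^-2 H.

L ≈ 33.5 mH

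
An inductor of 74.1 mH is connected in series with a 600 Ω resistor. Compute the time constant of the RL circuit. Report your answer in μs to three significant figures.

τ ≈ 124 μs

τ = L/R = (7.410×10^-2 H)/(600 Ω) = 1.235×10^-4 s.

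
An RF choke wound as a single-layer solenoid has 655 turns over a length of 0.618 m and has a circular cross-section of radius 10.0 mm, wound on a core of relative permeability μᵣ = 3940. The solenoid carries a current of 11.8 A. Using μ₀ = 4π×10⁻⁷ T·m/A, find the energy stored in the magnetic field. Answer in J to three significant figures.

A = πr² = π(1.000×10^-2 m)² = 3.142×10^-4 m².
L = μ₀μᵣN²A/ℓ = (4π×10⁻⁷)(3940)(655)²(3.142×10^-4)/(0.618) = 1.08 H.
U = ½LI² = ½(1.08)(11.8)² = 75.18 J.

U ≈ 75.2 J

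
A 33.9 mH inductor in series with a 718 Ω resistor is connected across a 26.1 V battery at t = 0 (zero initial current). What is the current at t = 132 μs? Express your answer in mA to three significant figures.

τ = L/R = 3.390×10^-2/718 = 4.721×10^-5 s; final current I_∞ = ε/R = 26.1/718 = 3.635×10^-2 A.
I(t) = I_∞(1 − e^(−t/τ)) with t/τ = 2.796.
I = (3.635×10^-2)(1 − e^(−2.796)) = 3.413×10^-2 A.

I ≈ 34.1 mA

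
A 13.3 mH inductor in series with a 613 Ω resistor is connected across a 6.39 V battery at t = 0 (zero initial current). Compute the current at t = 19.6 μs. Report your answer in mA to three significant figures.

τ = L/R = 1.330×10^-2/613 = 2.170×10^-5 s; final current I_∞ = ε/R = 6.39/613 = 1.042×10^-2 A.
I(t) = I_∞(1 − e^(−t/τ)) with t/τ = 0.903.
I = (1.042×10^-2)(1 − e^(−0.903)) = 6.200×10^-3 A.

I ≈ 6.20 mA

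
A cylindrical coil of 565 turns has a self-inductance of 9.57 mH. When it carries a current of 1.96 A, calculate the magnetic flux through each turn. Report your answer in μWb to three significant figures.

From L = NΦ_B/I, the flux per turn is Φ_B = LI/N.
Φ_B = (9.570×10^-3 H)(1.96 A)/565 = 3.320×10^-5 Wb.

Φ_B ≈ 33.2 μWb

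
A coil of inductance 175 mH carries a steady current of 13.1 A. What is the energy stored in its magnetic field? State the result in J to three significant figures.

Stored magnetic energy: U = ½LI².
U = ½(0.175 H)(13.1 A)² = 15.02 J.

U ≈ 15.0 J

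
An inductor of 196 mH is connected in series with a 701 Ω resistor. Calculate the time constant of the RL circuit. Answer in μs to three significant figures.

τ ≈ 280 μs

τ = L/R = (0.196 H)/(701 Ω) = 2.796×10^-4 s.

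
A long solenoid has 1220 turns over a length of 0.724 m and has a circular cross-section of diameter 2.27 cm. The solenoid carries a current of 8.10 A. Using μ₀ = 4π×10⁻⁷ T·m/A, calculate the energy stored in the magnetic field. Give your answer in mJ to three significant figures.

U ≈ 34.3 mJ

A = π(d/2)² = π(1.135×10^-2 m)² = 4.047×10^-4 m².
L = μ₀N²A/ℓ = (4π×10⁻⁷)(1220)²(4.047×10^-4)/(0.724) = 1.046×10^-3 H.
U = ½LI² = ½(1.046×10^-3)(8.10)² = 3.430×10^-2 J.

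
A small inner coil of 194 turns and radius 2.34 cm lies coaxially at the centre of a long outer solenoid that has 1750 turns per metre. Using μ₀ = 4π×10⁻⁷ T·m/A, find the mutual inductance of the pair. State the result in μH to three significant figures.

The outer solenoid produces a uniform field B₁ = μ₀n₁I₁ across the inner coil,
so the flux linkage is N₂Φ = N₂B₁A₂ = μ₀n₁N₂A₂·I₁, giving M = μ₀n₁N₂A₂.
A₂ = πr² = π(2.340×10^-2 m)² = 1.720×10^-3 m².
M = (4π×10⁻⁷)(1750)(194)(1.720×10^-3) = 7.339×10^-4 H.

M ≈ 734 μH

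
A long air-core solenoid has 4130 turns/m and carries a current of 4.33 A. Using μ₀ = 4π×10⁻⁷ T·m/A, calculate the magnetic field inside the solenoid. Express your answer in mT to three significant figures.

B ≈ 22.5 mT

Inside a long solenoid, B = μ₀nI.
B = (4π×10⁻⁷)(4.130×10^3 m⁻¹)(4.33 A) = 2.247×10^-2 T.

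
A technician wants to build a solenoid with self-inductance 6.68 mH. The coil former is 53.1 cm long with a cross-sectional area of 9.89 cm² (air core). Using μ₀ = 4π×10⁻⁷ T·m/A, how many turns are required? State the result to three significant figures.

N ≈ 1690 turns

A = 9.89 cm² = 9.890×10^-4 m².
From L = μ₀N²A/ℓ, N = √(Lℓ / (μ₀A)).
N = √[(6.680×10^-3)(0.531) / ((4π×10⁻⁷)×9.890×10^-4)] = √(2.854×10^6) ≈ 1689.4.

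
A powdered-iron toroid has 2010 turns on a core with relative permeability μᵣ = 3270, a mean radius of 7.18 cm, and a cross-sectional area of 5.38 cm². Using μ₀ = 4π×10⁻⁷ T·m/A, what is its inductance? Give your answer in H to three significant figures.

L ≈ 19.8 H

For a thin toroid, L = μ₀μᵣN²A/(2πR).
L = (4π×10⁻⁷)(3270)(2010)²(5.380×10^-4) / (2π×7.180×10^-2 m) = 19.8 H.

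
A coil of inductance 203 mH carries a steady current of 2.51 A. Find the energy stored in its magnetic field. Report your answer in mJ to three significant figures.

Stored magnetic energy: U = ½LI².
U = ½(0.203 H)(2.51 A)² = 0.63946 J.

U ≈ 639 mJ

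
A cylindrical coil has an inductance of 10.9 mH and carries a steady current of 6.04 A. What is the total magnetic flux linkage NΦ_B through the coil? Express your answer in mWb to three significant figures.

NΦ_B ≈ 65.8 mWb

From L = NΦ_B/I, the flux linkage is NΦ_B = LI.
NΦ_B = (1.090×10^-2 H)(6.04 A) = 6.584×10^-2 Wb.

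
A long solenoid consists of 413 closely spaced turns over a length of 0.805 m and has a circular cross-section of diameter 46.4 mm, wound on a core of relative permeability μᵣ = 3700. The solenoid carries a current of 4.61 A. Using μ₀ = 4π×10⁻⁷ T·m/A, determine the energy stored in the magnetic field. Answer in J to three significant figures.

A = π(d/2)² = π(2.320×10^-2 m)² = 1.691×10^-3 m².
L = μ₀μᵣN²A/ℓ = (4π×10⁻⁷)(3700)(413)²(1.691×10^-3)/(0.805) = 1.666 H.
U = ½LI² = ½(1.666)(4.61)² = 17.7 J.

U ≈ 17.7 J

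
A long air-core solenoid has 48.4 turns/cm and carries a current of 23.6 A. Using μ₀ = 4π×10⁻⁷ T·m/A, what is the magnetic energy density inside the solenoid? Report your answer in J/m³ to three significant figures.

u ≈ 8200 J/m³

B = μ₀nI = (4π×10⁻⁷)(4.840×10^3)(23.6) = 0.1435 T.
u = B²/(2μ₀) = (0.1435)²/(2×4π×10⁻⁷) = 8.198×10^3 J/m³.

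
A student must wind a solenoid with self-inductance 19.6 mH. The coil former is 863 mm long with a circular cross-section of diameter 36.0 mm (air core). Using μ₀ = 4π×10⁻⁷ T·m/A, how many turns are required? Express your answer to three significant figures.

A = π(d/2)² = π(1.800×10^-2 m)² = 1.018×10^-3 m².
From L = μ₀N²A/ℓ, N = √(Lℓ / (μ₀A)).
N = √[(1.960×10^-2)(0.863) / ((4π×10⁻⁷)×1.018×10^-3)] = √(1.322×10^7) ≈ 3636.5.

N ≈ 3640 turns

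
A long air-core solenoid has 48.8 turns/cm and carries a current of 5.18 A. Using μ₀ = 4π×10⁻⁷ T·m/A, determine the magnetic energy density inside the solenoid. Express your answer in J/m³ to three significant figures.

u ≈ 401 J/m³

B = μ₀nI = (4π×10⁻⁷)(4.880×10^3)(5.18) = 3.177×10^-2 T.
u = B²/(2μ₀) = (3.177×10^-2)²/(2×4π×10⁻⁷) = 401.49 J/m³.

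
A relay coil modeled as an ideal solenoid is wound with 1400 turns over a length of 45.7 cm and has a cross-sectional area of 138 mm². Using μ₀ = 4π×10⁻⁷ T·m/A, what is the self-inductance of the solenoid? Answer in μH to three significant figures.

L ≈ 744 μH

A = 138 mm² = 1.380×10^-4 m².
For a long solenoid, L = μ₀N²A/ℓ.
L = (4π×10⁻⁷)(1400)²(1.380×10^-4)/(0.457 m) = 7.438×10^-4 H.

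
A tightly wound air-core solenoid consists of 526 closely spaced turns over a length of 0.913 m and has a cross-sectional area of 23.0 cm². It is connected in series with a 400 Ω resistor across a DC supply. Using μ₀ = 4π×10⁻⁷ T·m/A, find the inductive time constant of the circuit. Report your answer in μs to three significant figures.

τ ≈ 2.19 μs

A = 23.0 cm² = 2.300×10^-3 m².
L = μ₀N²A/ℓ = (4π×10⁻⁷)(526)²(2.300×10^-3)/(0.913) = 8.759×10^-4 H.
τ = L/R = (8.759×10^-4)/(400) = 2.190×10^-6 s.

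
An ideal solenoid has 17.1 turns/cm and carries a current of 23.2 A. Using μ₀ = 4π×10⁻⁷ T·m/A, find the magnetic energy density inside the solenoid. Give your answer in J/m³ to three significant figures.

u ≈ 989 J/m³

B = μ₀nI = (4π×10⁻⁷)(1.710×10^3)(23.2) = 4.985×10^-2 T.
u = B²/(2μ₀) = (4.985×10^-2)²/(2×4π×10⁻⁷) = 988.9 J/m³.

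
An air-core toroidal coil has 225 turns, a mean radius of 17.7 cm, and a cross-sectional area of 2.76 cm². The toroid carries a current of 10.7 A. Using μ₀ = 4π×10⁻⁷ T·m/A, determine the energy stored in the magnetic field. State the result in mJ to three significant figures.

L = μ₀N²A/(2πR) = (4π×10⁻⁷)(225)²(2.760×10^-4)/(2π×0.177) = 1.579×10^-5 H.
U = ½LI² = ½(1.579×10^-5)(10.7)² = 9.038×10^-4 J.

U ≈ 0.904 mJ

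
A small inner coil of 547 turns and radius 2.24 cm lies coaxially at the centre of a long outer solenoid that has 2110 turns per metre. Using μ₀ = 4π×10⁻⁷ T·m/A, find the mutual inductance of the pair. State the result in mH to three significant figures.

The outer solenoid produces a uniform field B₁ = μ₀n₁I₁ across the inner coil,
so the flux linkage is N₂Φ = N₂B₁A₂ = μ₀n₁N₂A₂·I₁, giving M = μ₀n₁N₂A₂.
A₂ = πr² = π(2.240×10^-2 m)² = 1.576×10^-3 m².
M = (4π×10⁻⁷)(2110)(547)(1.576×10^-3) = 2.286×10^-3 H.

M ≈ 2.29 mH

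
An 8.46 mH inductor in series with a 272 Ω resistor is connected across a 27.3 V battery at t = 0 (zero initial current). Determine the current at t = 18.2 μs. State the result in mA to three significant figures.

τ = L/R = 8.460×10^-3/272 = 3.110×10^-5 s; final current I_∞ = ε/R = 27.3/272 = 0.1004 A.
I(t) = I_∞(1 − e^(−t/τ)) with t/τ = 0.585.
I = (0.1004)(1 − e^(−0.585)) = 4.446×10^-2 A.

I ≈ 44.5 mA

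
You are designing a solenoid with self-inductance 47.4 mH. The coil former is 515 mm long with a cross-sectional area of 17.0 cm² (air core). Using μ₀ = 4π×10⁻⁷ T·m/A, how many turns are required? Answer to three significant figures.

N ≈ 3380 turns

A = 17.0 cm² = 1.700×10^-3 m².
From L = μ₀N²A/ℓ, N = √(Lℓ / (μ₀A)).
N = √[(4.740×10^-2)(0.515) / ((4π×10⁻⁷)×1.700×10^-3)] = √(1.143×10^7) ≈ 3380.4.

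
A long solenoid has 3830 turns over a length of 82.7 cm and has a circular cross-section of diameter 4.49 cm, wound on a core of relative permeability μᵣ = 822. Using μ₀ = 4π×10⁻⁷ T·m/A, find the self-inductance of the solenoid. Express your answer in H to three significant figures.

L ≈ 29.0 H

A = π(d/2)² = π(2.245×10^-2 m)² = 1.583×10^-3 m².
For a long solenoid, L = μ₀μᵣN²A/ℓ.
L = (4π×10⁻⁷)(822)(3830)²(1.583×10^-3)/(0.827 m) = 29.01 H.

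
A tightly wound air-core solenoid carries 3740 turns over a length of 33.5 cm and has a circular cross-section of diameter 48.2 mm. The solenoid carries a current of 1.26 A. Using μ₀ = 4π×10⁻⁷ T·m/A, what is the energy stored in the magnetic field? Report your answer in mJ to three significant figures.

A = π(d/2)² = π(2.410×10^-2 m)² = 1.8247×10^-3 m².
L = μ₀N²A/ℓ = (4π×10⁻⁷)(3740)²(1.8247×10^-3)/(0.335) = 9.574×10^-2 H.
U = ½LI² = ½(9.574×10^-2)(1.26)² = 7.600×10^-2 J.

U ≈ 76.0 mJ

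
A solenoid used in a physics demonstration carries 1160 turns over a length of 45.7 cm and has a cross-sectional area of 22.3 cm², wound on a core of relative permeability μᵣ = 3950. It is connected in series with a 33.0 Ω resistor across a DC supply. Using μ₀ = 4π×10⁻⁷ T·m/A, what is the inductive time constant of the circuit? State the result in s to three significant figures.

A = 22.3 cm² = 2.230×10^-3 m².
L = μ₀μᵣN²A/ℓ = (4π×10⁻⁷)(3950)(1160)²(2.230×10^-3)/(0.457) = 32.59 H.
τ = L/R = (32.59)/(33.0) = 0.9876 s.

τ ≈ 0.988 s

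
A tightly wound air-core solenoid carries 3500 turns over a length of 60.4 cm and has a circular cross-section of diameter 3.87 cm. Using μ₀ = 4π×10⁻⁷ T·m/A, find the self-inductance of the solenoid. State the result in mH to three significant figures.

L ≈ 30.0 mH

A = π(d/2)² = π(1.935×10^-2 m)² = 1.176×10^-3 m².
For a long solenoid, L = μ₀N²A/ℓ.
L = (4π×10⁻⁷)(3500)²(1.176×10^-3)/(0.604 m) = 2.998×10^-2 H.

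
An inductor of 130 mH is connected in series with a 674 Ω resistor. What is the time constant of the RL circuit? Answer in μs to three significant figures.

τ ≈ 193 μs

τ = L/R = (0.13 H)/(674 Ω) = 1.929×10^-4 s.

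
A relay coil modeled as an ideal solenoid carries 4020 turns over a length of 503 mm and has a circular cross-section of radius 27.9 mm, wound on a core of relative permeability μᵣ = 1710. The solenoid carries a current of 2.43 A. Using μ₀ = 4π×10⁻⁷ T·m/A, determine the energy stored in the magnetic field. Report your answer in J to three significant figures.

U ≈ 498 J

A = πr² = π(2.790×10^-2 m)² = 2.445×10^-3 m².
L = μ₀μᵣN²A/ℓ = (4π×10⁻⁷)(1710)(4020)²(2.445×10^-3)/(0.503) = 168.8 H.
U = ½LI² = ½(168.8)(2.43)² = 498.46 J.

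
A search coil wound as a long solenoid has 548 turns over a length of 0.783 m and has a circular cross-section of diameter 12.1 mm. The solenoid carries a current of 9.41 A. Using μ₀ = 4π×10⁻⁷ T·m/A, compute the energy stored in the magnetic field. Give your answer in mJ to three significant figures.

U ≈ 2.45 mJ

A = π(d/2)² = π(6.050×10^-3 m)² = 1.150×10^-4 m².
L = μ₀N²A/ℓ = (4π×10⁻⁷)(548)²(1.150×10^-4)/(0.783) = 5.542×10^-5 H.
U = ½LI² = ½(5.542×10^-5)(9.41)² = 2.454×10^-3 J.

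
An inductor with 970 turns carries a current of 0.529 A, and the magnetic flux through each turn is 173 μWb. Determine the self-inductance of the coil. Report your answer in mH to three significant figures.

Self-inductance is defined by L = NΦ_B/I (flux linkage over current).
L = (970)(1.730×10^-4 Wb)/(0.529 A) = 0.3172 H.

L ≈ 317 mH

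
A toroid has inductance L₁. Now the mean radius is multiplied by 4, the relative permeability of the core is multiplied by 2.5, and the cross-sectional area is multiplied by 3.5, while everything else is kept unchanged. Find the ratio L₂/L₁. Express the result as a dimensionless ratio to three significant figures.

L₂/L₁ = 2.19

For a toroid, L ∝ μᵣN²A/R.
L₂/L₁ = (4)^-1 × (2.5) × (3.5) = 2.19.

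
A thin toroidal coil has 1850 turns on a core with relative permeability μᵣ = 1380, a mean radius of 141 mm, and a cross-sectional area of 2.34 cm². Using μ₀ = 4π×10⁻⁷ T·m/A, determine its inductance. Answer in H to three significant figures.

L ≈ 1.57 H

For a thin toroid, L = μ₀μᵣN²A/(2πR).
L = (4π×10⁻⁷)(1380)(1850)²(2.340×10^-4) / (2π×0.141 m) = 1.568 H.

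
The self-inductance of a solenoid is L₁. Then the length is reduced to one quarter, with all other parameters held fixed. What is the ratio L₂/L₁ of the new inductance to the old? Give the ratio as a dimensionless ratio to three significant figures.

L₂/L₁ = 4.00

For a solenoid, L ∝ μᵣN²A/ℓ.
L₂/L₁ = (0.25)^-1 = 4.00.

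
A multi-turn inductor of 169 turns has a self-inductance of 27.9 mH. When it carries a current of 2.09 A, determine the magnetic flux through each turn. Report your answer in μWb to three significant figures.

From L = NΦ_B/I, the flux per turn is Φ_B = LI/N.
Φ_B = (2.790×10^-2 H)(2.09 A)/169 = 3.450×10^-4 Wb.

Φ_B ≈ 345 μWb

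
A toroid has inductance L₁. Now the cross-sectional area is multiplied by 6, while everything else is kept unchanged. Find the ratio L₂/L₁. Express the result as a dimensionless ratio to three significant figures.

L₂/L₁ = 6.00

For a toroid, L ∝ μᵣN²A/R.
L₂/L₁ = (6) = 6.00.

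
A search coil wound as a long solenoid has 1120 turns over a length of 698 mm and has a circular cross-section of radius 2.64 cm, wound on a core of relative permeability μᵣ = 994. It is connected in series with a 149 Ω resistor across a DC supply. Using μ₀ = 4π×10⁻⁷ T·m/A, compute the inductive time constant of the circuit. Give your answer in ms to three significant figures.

τ ≈ 33.0 ms

A = πr² = π(2.640×10^-2 m)² = 2.190×10^-3 m².
L = μ₀μᵣN²A/ℓ = (4π×10⁻⁷)(994)(1120)²(2.190×10^-3)/(0.698) = 4.915 H.
τ = L/R = (4.915)/(149) = 3.299×10^-2 s.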